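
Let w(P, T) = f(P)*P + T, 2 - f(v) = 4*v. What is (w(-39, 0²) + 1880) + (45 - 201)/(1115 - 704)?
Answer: -586686/137 ≈ -4282.4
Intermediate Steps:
f(v) = 2 - 4*v
w(P, T) = T + P*(2 - 4*P) (w(P, T) = (2 - 4*P)*P + T = P*(2 - 4*P) + T = T + P*(2 - 4*P))
(w(-39, 0²) + 1880) + (45 - 201)/(1115 - 704) = ((0² - 2*(-39)*(-1 + 2*(-39))) + 1880) + (45 - 201)/(1115 - 704) = ((0 - 2*(-39)*(-1 - 78)) + 1880) - 156/411 = ((0 - 2*(-39)*(-79)) + 1880) - 156*1/411 = ((0 - 6162) + 1880) - 52/137 = (-6162 + 1880) - 52/137 = -4282 - 52/137 = -586686/137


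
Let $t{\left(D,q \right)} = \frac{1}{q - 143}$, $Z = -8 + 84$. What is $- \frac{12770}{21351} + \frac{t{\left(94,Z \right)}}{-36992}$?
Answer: $- \frac{31649963929}{52917684864} \approx -0.5981$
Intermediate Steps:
$Z = 76$
$t{\left(D,q \right)} = \frac{1}{-143 + q}$
$- \frac{12770}{21351} + \frac{t{\left(94,Z \right)}}{-36992} = - \frac{12770}{21351} + \frac{1}{\left(-143 + 76\right) \left(-36992\right)} = \left(-12770\right) \frac{1}{21351} + \frac{1}{-67} \left(- \frac{1}{36992}\right) = - \frac{12770}{21351} - - \frac{1}{2478464} = - \frac{12770}{21351} + \frac{1}{2478464} = - \frac{31649963929}{52917684864}$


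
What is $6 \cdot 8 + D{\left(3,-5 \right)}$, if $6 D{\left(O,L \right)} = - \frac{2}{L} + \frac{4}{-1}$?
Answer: $\frac{237}{5} \approx 47.4$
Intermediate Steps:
$D{\left(O,L \right)} = - \frac{2}{3} - \frac{1}{3 L}$ ($D{\left(O,L \right)} = \frac{- \frac{2}{L} + \frac{4}{-1}}{6} = \frac{- \frac{2}{L} + 4 \left(-1\right)}{6} = \frac{- \frac{2}{L} - 4}{6} = \frac{-4 - \frac{2}{L}}{6} = - \frac{2}{3} - \frac{1}{3 L}$)
$6 \cdot 8 + D{\left(3,-5 \right)} = 6 \cdot 8 + \frac{-1 - -10}{3 \left(-5\right)} = 48 + \frac{1}{3} \left(- \frac{1}{5}\right) \left(-1 + 10\right) = 48 + \frac{1}{3} \left(- \frac{1}{5}\right) 9 = 48 - \frac{3}{5} = \frac{237}{5}$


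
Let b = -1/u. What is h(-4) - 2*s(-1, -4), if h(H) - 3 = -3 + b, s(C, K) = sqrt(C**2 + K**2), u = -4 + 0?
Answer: 1/4 - 2*sqrt(17) ≈ -7.9962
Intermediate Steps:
u = -4
b = 1/4 (b = -1/(-4) = -1*(-1/4) = 1/4 ≈ 0.25000)
h(H) = 1/4 (h(H) = 3 + (-3 + 1/4) = 3 - 11/4 = 1/4)
h(-4) - 2*s(-1, -4) = 1/4 - 2*sqrt((-1)**2 + (-4)**2) = 1/4 - 2*sqrt(1 + 16) = 1/4 - 2*sqrt(17)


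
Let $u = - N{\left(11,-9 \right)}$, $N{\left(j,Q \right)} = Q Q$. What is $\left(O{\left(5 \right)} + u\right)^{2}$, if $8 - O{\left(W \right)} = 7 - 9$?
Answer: $5041$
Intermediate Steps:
$O{\left(W \right)} = 10$ ($O{\left(W \right)} = 8 - \left(7 - 9\right) = 8 - -2 = 8 + 2 = 10$)
$N{\left(j,Q \right)} = Q^{2}$
$u = -81$ ($u = - \left(-9\right)^{2} = \left(-1\right) 81 = -81$)
$\left(O{\left(5 \right)} + u\right)^{2} = \left(10 - 81\right)^{2} = \left(-71\right)^{2} = 5041$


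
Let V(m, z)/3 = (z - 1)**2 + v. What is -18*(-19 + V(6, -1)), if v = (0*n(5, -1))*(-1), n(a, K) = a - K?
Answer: 126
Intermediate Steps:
v = 0 (v = (0*(5 - 1*(-1)))*(-1) = (0*(5 + 1))*(-1) = (0*6)*(-1) = 0*(-1) = 0)
V(m, z) = 3*(-1 + z)**2 (V(m, z) = 3*((z - 1)**2 + 0) = 3*((-1 + z)**2 + 0) = 3*(-1 + z)**2)
-18*(-19 + V(6, -1)) = -18*(-19 + 3*(-1 - 1)**2) = -18*(-19 + 3*(-2)**2) = -18*(-19 + 3*4) = -18*(-19 + 12) = -18*(-7) = 126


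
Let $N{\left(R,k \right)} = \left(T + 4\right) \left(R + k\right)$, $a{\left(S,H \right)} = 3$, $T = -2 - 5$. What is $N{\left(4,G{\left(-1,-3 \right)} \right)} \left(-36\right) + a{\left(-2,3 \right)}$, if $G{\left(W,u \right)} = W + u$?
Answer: $3$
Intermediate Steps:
$T = -7$ ($T = -2 - 5 = -7$)
$N{\left(R,k \right)} = - 3 R - 3 k$ ($N{\left(R,k \right)} = \left(-7 + 4\right) \left(R + k\right) = - 3 \left(R + k\right) = - 3 R - 3 k$)
$N{\left(4,G{\left(-1,-3 \right)} \right)} \left(-36\right) + a{\left(-2,3 \right)} = \left(\left(-3\right) 4 - 3 \left(-1 - 3\right)\right) \left(-36\right) + 3 = \left(-12 - -12\right) \left(-36\right) + 3 = \left(-12 + 12\right) \left(-36\right) + 3 = 0 \left(-36\right) + 3 = 0 + 3 = 3$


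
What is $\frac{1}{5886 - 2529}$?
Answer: $\frac{1}{3357} \approx 0.00029788$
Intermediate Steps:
$\frac{1}{5886 - 2529} = \frac{1}{3357}$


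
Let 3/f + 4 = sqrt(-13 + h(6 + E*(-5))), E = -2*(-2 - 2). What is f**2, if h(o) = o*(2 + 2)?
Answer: 9/(4 - I*sqrt(149))**2 ≈ -0.043967 + 0.032282*I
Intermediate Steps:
E = 8 (E = -2*(-4) = 8)
h(o) = 4*o (h(o) = o*4 = 4*o)
f = 3/(-4 + I*sqrt(149)) (f = 3/(-4 + sqrt(-13 + 4*(6 + 8*(-5)))) = 3/(-4 + sqrt(-13 + 4*(6 - 40))) = 3/(-4 + sqrt(-13 + 4*(-34))) = 3/(-4 + sqrt(-13 - 136)) = 3/(-4 + sqrt(-149)) = 3/(-4 + I*sqrt(149)) ≈ -0.072727 - 0.22194*I)
f**2 = (-4/55 - I*sqrt(149)/55)**2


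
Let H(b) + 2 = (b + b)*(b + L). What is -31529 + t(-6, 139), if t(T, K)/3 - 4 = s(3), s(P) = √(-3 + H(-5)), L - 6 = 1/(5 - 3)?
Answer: -31517 + 6*I*√5 ≈ -31517.0 + 13.416*I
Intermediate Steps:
L = 13/2 (L = 6 + 1/(5 - 3) = 6 + 1/2 = 6 + ½ = 13/2 ≈ 6.5000)
H(b) = -2 + 2*b*(13/2 + b) (H(b) = -2 + (b + b)*(b + 13/2) = -2 + (2*b)*(13/2 + b) = -2 + 2*b*(13/2 + b))
s(P) = 2*I*√5 (s(P) = √(-3 + (-2 + 2*(-5)² + 13*(-5))) = √(-3 + (-2 + 2*25 - 65)) = √(-3 + (-2 + 50 - 65)) = √(-3 - 17) = √(-20) = 2*I*√5)
t(T, K) = 12 + 6*I*√5 (t(T, K) = 12 + 3*(2*I*√5) = 12 + 6*I*√5)
-31529 + t(-6, 139) = -31529 + (12 + 6*I*√5) = -31517 + 6*I*√5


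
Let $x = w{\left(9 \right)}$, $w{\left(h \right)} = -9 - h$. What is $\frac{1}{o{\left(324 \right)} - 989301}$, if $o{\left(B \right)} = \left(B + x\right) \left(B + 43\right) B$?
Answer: $\frac{1}{35396547} \approx 2.8251 \cdot 10^{-8}$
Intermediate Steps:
$x = -18$ ($x = -9 - 9 = -18$)
$o{\left(B \right)} = B \left(-18 + B\right) \left(43 + B\right)$ ($o{\left(B \right)} = \left(B - 18\right) \left(B + 43\right) B = \left(-18 + B\right) \left(43 + B\right) B = B \left(-18 + B\right) \left(43 + B\right)$)
$\frac{1}{o{\left(324 \right)} - 989301} = \frac{1}{324 \left(-774 + 324^{2} + 25 \cdot 324\right) - 989301} = \frac{1}{324 \left(-774 + 104976 + 8100\right) - 989301} = \frac{1}{324 \cdot 112302 - 989301} = \frac{1}{36385848 - 989301} = \frac{1}{35396547}$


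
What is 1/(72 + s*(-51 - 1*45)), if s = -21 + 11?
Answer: 1/1032 ≈ 0.00096899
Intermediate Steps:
s = -10
1/(72 + s*(-51 - 1*45)) = 1/(72 - 10*(-51 - 1*45)) = 1/(72 - 10*(-51 - 45)) = 1/(72 - 10*(-96)) = 1/(72 + 960) = 1/1032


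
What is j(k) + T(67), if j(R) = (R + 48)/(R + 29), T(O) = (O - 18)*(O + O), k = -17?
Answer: 78823/12 ≈ 6568.6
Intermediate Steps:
T(O) = 2*O*(-18 + O) (T(O) = (-18 + O)*(2*O) = 2*O*(-18 + O))
j(R) = (48 + R)/(29 + R)
j(k) + T(67) = (48 - 17)/(29 - 17) + 2*67*(-18 + 67) = 31/12 + 2*67*49 = (1/12)*31 + 6566 = 31/12 + 6566 = 78823/12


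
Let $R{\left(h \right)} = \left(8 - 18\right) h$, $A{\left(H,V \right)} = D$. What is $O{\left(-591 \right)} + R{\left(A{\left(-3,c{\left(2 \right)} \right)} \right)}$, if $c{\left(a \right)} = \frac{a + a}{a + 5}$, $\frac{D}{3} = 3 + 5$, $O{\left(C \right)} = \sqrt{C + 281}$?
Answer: $-240 + i \sqrt{310} \approx -240.0 + 17.607 i$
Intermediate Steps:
$O{\left(C \right)} = \sqrt{281 + C}$
$D = 24$ ($D = 3 \left(3 + 5\right) = 3 \cdot 8 = 24$)
$c{\left(a \right)} = \frac{2 a}{5 + a}$
$A{\left(H,V \right)} = 24$
$R{\left(h \right)} = - 10 h$
$O{\left(-591 \right)} + R{\left(A{\left(-3,c{\left(2 \right)} \right)} \right)} = \sqrt{281 - 591} - 240 = \sqrt{-310} - 240 = i \sqrt{310} - 240 = -240 + i \sqrt{310}$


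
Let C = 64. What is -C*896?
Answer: -57344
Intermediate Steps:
-C*896 = -1*64*896 = -64*896 = -57344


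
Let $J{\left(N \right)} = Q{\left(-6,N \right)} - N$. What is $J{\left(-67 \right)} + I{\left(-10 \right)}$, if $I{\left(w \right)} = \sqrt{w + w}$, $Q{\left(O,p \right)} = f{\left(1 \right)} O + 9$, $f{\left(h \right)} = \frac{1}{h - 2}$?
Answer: $82 + 2 i \sqrt{5} \approx 82.0 + 4.4721 i$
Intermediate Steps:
$f{\left(h \right)} = \frac{1}{-2 + h}$
$Q{\left(O,p \right)} = 9 - O$ ($Q{\left(O,p \right)} = \frac{O}{-2 + 1} + 9 = \frac{O}{-1} + 9 = - O + 9 = 9 - O$)
$J{\left(N \right)} = 15 - N$ ($J{\left(N \right)} = \left(9 - -6\right) - N = \left(9 + 6\right) - N = 15 - N$)
$I{\left(w \right)} = \sqrt{2} \sqrt{w}$ ($I{\left(w \right)} = \sqrt{2 w} = \sqrt{2} \sqrt{w}$)
$J{\left(-67 \right)} + I{\left(-10 \right)} = \left(15 - -67\right) + \sqrt{2} \sqrt{-10} = \left(15 + 67\right) + \sqrt{2} i \sqrt{10} = 82 + 2 i \sqrt{5}$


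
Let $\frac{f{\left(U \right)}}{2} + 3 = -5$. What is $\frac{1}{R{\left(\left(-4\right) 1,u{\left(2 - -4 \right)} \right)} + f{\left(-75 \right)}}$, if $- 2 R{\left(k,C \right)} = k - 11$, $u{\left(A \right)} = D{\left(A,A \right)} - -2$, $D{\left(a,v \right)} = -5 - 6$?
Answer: $- \frac{2}{17} \approx -0.11765$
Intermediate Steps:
$f{\left(U \right)} = -16$ ($f{\left(U \right)} = -6 + 2 \left(-5\right) = -6 - 10 = -16$)
$D{\left(a,v \right)} = -11$ ($D{\left(a,v \right)} = -5 - 6 = -11$)
$u{\left(A \right)} = -9$ ($u{\left(A \right)} = -11 - -2 = -11 + 2 = -9$)
$R{\left(k,C \right)} = \frac{11}{2} - \frac{k}{2}$ ($R{\left(k,C \right)} = - \frac{k - 11}{2} = - \frac{-11 + k}{2} = \frac{11}{2} - \frac{k}{2}$)
$\frac{1}{R{\left(\left(-4\right) 1,u{\left(2 - -4 \right)} \right)} + f{\left(-75 \right)}} = \frac{1}{\left(\frac{11}{2} - \frac{\left(-4\right) 1}{2}\right) - 16} = \frac{1}{\left(\frac{11}{2} - -2\right) - 16} = \frac{1}{\left(\frac{11}{2} + 2\right) - 16} = \frac{1}{\frac{15}{2} - 16} = \frac{1}{- \frac{17}{2}} = - \frac{2}{17}$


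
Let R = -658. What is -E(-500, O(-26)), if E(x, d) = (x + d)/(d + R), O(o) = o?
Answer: -263/342 ≈ -0.76901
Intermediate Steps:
E(x, d) = (d + x)/(-658 + d) (E(x, d) = (x + d)/(d - 658) = (d + x)/(-658 + d))
-E(-500, O(-26)) = -(-26 - 500)/(-658 - 26) = -(-526)/(-684) = -(-1)*(-526)/684 = -1*263/342 = -263/342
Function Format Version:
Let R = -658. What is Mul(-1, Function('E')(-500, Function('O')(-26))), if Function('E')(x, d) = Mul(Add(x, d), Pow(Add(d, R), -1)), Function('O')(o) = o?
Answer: Rational(-263, 342) ≈ -0.76901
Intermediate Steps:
Function('E')(x, d) = Mul(Pow(Add(-658, d), -1), Add(d, x)) (Function('E')(x, d) = Mul(Add(x, d), Pow(Add(d, -658), -1)) = Mul(Add(d, x), Pow(Add(-658, d), -1)) = Mul(Pow(Add(-658, d), -1), Add(d, x)))
Mul(-1, Function('E')(-500, Function('O')(-26))) = Mul(-1, Mul(Pow(Add(-658, -26), -1), Add(-26, -500))) = Mul(-1, Mul(Pow(-684, -1), -526)) = Mul(-1, Mul(Rational(-1, 684), -526)) = Mul(-1, Rational(263, 342)) = Rational(-263, 342)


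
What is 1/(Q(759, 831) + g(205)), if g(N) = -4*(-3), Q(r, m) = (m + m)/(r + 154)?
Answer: 913/12618 ≈ 0.072357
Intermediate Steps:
Q(r, m) = 2*m/(154 + r) (Q(r, m) = (2*m)/(154 + r) = 2*m/(154 + r))
g(N) = 12
1/(Q(759, 831) + g(205)) = 1/(2*831/(154 + 759) + 12) = 1/(2*831/913 + 12) = 1/(2*831*(1/913) + 12) = 1/(1662/913 + 12) = 1/(12618/913) = 913/12618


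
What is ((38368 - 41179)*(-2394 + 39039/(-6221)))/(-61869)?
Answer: -13991389881/128295683 ≈ -109.06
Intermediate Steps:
((38368 - 41179)*(-2394 + 39039/(-6221)))/(-61869) = -2811*(-2394 + 39039*(-1/6221))*(-1/61869) = -2811*(-2394 - 39039/6221)*(-1/61869) = -2811*(-14932113/6221)*(-1/61869) = (41974169643/6221)*(-1/61869) = -13991389881/128295683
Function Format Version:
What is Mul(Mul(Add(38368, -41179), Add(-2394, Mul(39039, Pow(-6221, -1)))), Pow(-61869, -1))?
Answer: Rational(-13991389881, 128295683) ≈ -109.06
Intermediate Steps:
Mul(Mul(Add(38368, -41179), Add(-2394, Mul(39039, Pow(-6221, -1)))), Pow(-61869, -1)) = Mul(Mul(-2811, Add(-2394, Mul(39039, Rational(-1, 6221)))), Rational(-1, 61869)) = Mul(Mul(-2811, Add(-2394, Rational(-39039, 6221))), Rational(-1, 61869)) = Mul(Mul(-2811, Rational(-14932113, 6221)), Rational(-1, 61869)) = Mul(Rational(41974169643, 6221), Rational(-1, 61869)) = Rational(-13991389881, 128295683)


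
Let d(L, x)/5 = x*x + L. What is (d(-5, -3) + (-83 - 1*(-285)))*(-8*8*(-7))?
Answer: 99456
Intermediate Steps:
d(L, x) = 5*L + 5*x² (d(L, x) = 5*(x*x + L) = 5*(x² + L) = 5*(L + x²) = 5*L + 5*x²)
(d(-5, -3) + (-83 - 1*(-285)))*(-8*8*(-7)) = ((5*(-5) + 5*(-3)²) + (-83 - 1*(-285)))*(-8*8*(-7)) = ((-25 + 5*9) + (-83 + 285))*(-64*(-7)) = ((-25 + 45) + 202)*448 = (20 + 202)*448 = 222*448 = 99456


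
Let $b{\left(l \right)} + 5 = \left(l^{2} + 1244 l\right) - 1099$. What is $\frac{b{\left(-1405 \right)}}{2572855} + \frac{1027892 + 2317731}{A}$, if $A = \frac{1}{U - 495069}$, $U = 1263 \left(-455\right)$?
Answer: $- \frac{9208059388559590009}{2572855} \approx -3.5789 \cdot 10^{12}$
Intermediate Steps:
$U = -574665$
$b{\left(l \right)} = -1104 + l^{2} + 1244 l$ ($b{\left(l \right)} = -5 - \left(1099 - l^{2} - 1244 l\right) = -5 + \left(-1099 + l^{2} + 1244 l\right) = -1104 + l^{2} + 1244 l$)
$A = - \frac{1}{1069734}$ ($A = \frac{1}{-574665 - 495069} = \frac{1}{-1069734} = - \frac{1}{1069734} \approx -9.3481 \cdot 10^{-7}$)
$\frac{b{\left(-1405 \right)}}{2572855} + \frac{1027892 + 2317731}{A} = \frac{-1104 + \left(-1405\right)^{2} + 1244 \left(-1405\right)}{2572855} + \frac{1027892 + 2317731}{- \frac{1}{1069734}} = \left(-1104 + 1974025 - 1747820\right) \frac{1}{2572855} + 3345623 \left(-1069734\right) = 225101 \cdot \frac{1}{2572855} - 3578926674282 = \frac{225101}{2572855} - 3578926674282 = - \frac{9208059388559590009}{2572855}$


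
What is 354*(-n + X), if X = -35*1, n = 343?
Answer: -133812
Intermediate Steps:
X = -35
354*(-n + X) = 354*(-1*343 - 35) = 354*(-343 - 35) = 354*(-378) = -133812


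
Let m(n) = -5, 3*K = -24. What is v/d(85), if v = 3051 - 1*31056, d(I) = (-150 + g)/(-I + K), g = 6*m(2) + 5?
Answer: -520893/35 ≈ -14883.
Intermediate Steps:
K = -8 (K = (1/3)*(-24) = -8)
g = -25 (g = 6*(-5) + 5 = -30 + 5 = -25)
d(I) = -175/(-8 - I) (d(I) = (-150 - 25)/(-I - 8) = -175/(-8 - I))
v = -28005 (v = 3051 - 31056 = -28005)
v/d(85) = -28005/(175/(8 + 85)) = -28005/(175/93) = -28005/(175*(1/93)) = -28005/175/93 = -28005*93/175 = -520893/35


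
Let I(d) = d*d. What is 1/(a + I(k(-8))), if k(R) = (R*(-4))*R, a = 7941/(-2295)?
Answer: 765/50132393 ≈ 1.5260e-5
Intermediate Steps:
a = -2647/765 (a = 7941*(-1/2295) = -2647/765 ≈ -3.4601)
k(R) = -4*R² (k(R) = (-4*R)*R = -4*R²)
I(d) = d²
1/(a + I(k(-8))) = 1/(-2647/765 + (-4*(-8)²)²) = 1/(-2647/765 + (-4*64)²) = 1/(-2647/765 + (-256)²) = 1/(-2647/765 + 65536) = 1/(50132393/765) = 765/50132393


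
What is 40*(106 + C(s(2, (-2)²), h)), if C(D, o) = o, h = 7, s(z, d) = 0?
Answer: 4520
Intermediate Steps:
40*(106 + C(s(2, (-2)²), h)) = 40*(106 + 7) = 40*113 = 4520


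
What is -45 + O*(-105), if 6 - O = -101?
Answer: -11280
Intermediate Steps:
O = 107 (O = 6 - 1*(-101) = 6 + 101 = 107)
-45 + O*(-105) = -45 + 107*(-105) = -45 - 11235 = -11280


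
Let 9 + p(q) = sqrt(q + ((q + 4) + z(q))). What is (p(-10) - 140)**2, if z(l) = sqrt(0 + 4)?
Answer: (149 - I*sqrt(14))**2 ≈ 22187.0 - 1115.0*I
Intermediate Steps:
z(l) = 2 (z(l) = sqrt(4) = 2)
p(q) = -9 + sqrt(6 + 2*q) (p(q) = -9 + sqrt(q + ((q + 4) + 2)) = -9 + sqrt(q + ((4 + q) + 2)) = -9 + sqrt(q + (6 + q)) = -9 + sqrt(6 + 2*q))
(p(-10) - 140)**2 = ((-9 + sqrt(6 + 2*(-10))) - 140)**2 = ((-9 + sqrt(6 - 20)) - 140)**2 = ((-9 + sqrt(-14)) - 140)**2 = ((-9 + I*sqrt(14)) - 140)**2 = (-149 + I*sqrt(14))**2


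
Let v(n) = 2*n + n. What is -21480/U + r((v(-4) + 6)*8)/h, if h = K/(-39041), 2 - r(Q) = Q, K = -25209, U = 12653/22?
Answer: 12786523610/318969477 ≈ 40.087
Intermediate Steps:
v(n) = 3*n
U = 12653/22 (U = 12653*(1/22) = 12653/22 ≈ 575.14)
r(Q) = 2 - Q
h = 25209/39041 (h = -25209/(-39041) = -25209*(-1/39041) = 25209/39041 ≈ 0.64571)
-21480/U + r((v(-4) + 6)*8)/h = -21480/12653/22 + (2 - (3*(-4) + 6)*8)/(25209/39041) = -21480*22/12653 + (2 - (-12 + 6)*8)*(39041/25209) = -472560/12653 + (2 - (-6)*8)*(39041/25209) = -472560/12653 + (2 - 1*(-48))*(39041/25209) = -472560/12653 + (2 + 48)*(39041/25209) = -472560/12653 + 50*(39041/25209) = -472560/12653 + 1952050/25209 = 12786523610/318969477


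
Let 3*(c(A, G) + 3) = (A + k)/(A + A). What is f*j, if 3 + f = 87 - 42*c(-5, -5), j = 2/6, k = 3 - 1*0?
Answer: 1036/15 ≈ 69.067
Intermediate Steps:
k = 3 (k = 3 + 0 = 3)
c(A, G) = -3 + (3 + A)/(6*A) (c(A, G) = -3 + ((A + 3)/(A + A))/3 = -3 + ((3 + A)/((2*A)))/3 = -3 + ((3 + A)*(1/(2*A)))/3 = -3 + ((3 + A)/(2*A))/3 = -3 + (3 + A)/(6*A))
j = ⅓ (j = 2*(⅙) = ⅓ ≈ 0.33333)
f = 1036/5 (f = -3 + (87 - 7*(3 - 17*(-5))/(-5)) = -3 + (87 - 7*(-1)*(3 + 85)/5) = -3 + (87 - 7*(-1)*88/5) = -3 + (87 - 42*(-44/15)) = -3 + (87 + 616/5) = -3 + 1051/5 = 1036/5 ≈ 207.20)
f*j = (1036/5)*(⅓) = 1036/15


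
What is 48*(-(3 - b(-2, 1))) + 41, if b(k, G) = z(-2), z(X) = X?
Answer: -199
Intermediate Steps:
b(k, G) = -2
48*(-(3 - b(-2, 1))) + 41 = 48*(-(3 - 1*(-2))) + 41 = 48*(-(3 + 2)) + 41 = 48*(-1*5) + 41 = 48*(-5) + 41 = -240 + 41 = -199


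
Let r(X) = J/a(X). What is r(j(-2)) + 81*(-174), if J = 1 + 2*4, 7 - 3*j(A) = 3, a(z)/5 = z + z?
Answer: -563733/40 ≈ -14093.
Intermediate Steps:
a(z) = 10*z (a(z) = 5*(z + z) = 5*(2*z) = 10*z)
j(A) = 4/3 (j(A) = 7/3 - ⅓*3 = 7/3 - 1 = 4/3)
J = 9 (J = 1 + 8 = 9)
r(X) = 9/(10*X) (r(X) = 9/((10*X)) = 9*(1/(10*X)) = 9/(10*X))
r(j(-2)) + 81*(-174) = 9/(10*(4/3)) + 81*(-174) = (9/10)*(¾) - 14094 = 27/40 - 14094 = -563733/40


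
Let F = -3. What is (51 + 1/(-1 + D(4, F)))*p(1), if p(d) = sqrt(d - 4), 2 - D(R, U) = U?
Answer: 205*I*sqrt(3)/4 ≈ 88.768*I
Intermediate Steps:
D(R, U) = 2 - U
p(d) = sqrt(-4 + d)
(51 + 1/(-1 + D(4, F)))*p(1) = (51 + 1/(-1 + (2 - 1*(-3))))*sqrt(-4 + 1) = (51 + 1/(-1 + (2 + 3)))*sqrt(-3) = (51 + 1/(-1 + 5))*(I*sqrt(3)) = (51 + 1/4)*(I*sqrt(3)) = 205*(I*sqrt(3))/4 = 205*I*sqrt(3)/4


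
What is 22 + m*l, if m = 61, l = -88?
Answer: -5346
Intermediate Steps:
22 + m*l = 22 + 61*(-88) = 22 - 5368 = -5346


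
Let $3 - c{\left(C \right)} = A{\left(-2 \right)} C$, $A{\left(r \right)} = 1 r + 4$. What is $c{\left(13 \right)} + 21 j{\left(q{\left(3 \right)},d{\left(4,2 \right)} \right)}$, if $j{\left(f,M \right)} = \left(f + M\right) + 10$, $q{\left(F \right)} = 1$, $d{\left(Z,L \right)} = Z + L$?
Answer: $334$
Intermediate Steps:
$d{\left(Z,L \right)} = L + Z$
$A{\left(r \right)} = 4 + r$ ($A{\left(r \right)} = r + 4 = 4 + r$)
$j{\left(f,M \right)} = 10 + M + f$ ($j{\left(f,M \right)} = \left(M + f\right) + 10 = 10 + M + f$)
$c{\left(C \right)} = 3 - 2 C$ ($c{\left(C \right)} = 3 - \left(4 - 2\right) C = 3 - 2 C$)
$c{\left(13 \right)} + 21 j{\left(q{\left(3 \right)},d{\left(4,2 \right)} \right)} = \left(3 - 26\right) + 21 \left(10 + \left(2 + 4\right) + 1\right) = \left(3 - 26\right) + 21 \left(10 + 6 + 1\right) = -23 + 21 \cdot 17 = -23 + 357 = 334$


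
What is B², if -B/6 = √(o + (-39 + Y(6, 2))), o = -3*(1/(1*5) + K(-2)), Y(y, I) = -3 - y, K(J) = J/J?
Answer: -9288/5 ≈ -1857.6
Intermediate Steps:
K(J) = 1
o = -18/5 (o = -3*(1/(1*5) + 1) = -3*(1/5 + 1) = -3*(⅕ + 1) = -3*6/5 = -18/5 ≈ -3.6000)
B = -6*I*√1290/5 (B = -6*√(-18/5 + (-39 + (-3 - 1*6))) = -6*√(-18/5 + (-39 + (-3 - 6))) = -6*√(-18/5 + (-39 - 9)) = -6*√(-18/5 - 48) = -6*I*√1290/5 ≈ -43.1*I)
B² = (-6*I*√1290/5)² = -9288/5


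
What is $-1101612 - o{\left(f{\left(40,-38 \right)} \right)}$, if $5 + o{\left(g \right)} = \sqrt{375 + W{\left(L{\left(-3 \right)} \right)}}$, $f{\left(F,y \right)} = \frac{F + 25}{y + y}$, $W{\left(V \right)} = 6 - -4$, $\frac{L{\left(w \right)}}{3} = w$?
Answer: $-1101607 - \sqrt{385} \approx -1.1016 \cdot 10^{6}$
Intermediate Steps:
$L{\left(w \right)} = 3 w$
$W{\left(V \right)} = 10$ ($W{\left(V \right)} = 6 + 4 = 10$)
$f{\left(F,y \right)} = \frac{25 + F}{2 y}$
$o{\left(g \right)} = -5 + \sqrt{385}$ ($o{\left(g \right)} = -5 + \sqrt{375 + 10} = -5 + \sqrt{385}$)
$-1101612 - o{\left(f{\left(40,-38 \right)} \right)} = -1101612 - \left(-5 + \sqrt{385}\right) = -1101612 + \left(5 - \sqrt{385}\right) = -1101607 - \sqrt{385}$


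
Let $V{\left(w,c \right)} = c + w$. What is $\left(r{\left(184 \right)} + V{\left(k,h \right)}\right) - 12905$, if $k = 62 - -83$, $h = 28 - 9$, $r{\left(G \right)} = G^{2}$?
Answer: $21115$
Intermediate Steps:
$h = 19$ ($h = 28 - 9 = 19$)
$k = 145$ ($k = 62 + 83 = 145$)
$\left(r{\left(184 \right)} + V{\left(k,h \right)}\right) - 12905 = \left(184^{2} + \left(19 + 145\right)\right) - 12905 = \left(33856 + 164\right) - 12905 = 34020 - 12905 = 21115$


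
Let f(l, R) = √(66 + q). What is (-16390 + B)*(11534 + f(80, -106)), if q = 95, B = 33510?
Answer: 197462080 + 17120*√161 ≈ 1.9768e+8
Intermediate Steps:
f(l, R) = √161 (f(l, R) = √(66 + 95) = √161)
(-16390 + B)*(11534 + f(80, -106)) = (-16390 + 33510)*(11534 + √161) = 17120*(11534 + √161) = 197462080 + 17120*√161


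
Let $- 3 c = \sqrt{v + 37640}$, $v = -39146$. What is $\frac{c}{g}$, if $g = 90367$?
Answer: $- \frac{i \sqrt{1506}}{271101} \approx - 0.00014315 i$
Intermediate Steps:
$c = - \frac{i \sqrt{1506}}{3}$ ($c = - \frac{\sqrt{-39146 + 37640}}{3} = - \frac{\sqrt{-1506}}{3} = - \frac{i \sqrt{1506}}{3} \approx - 12.936 i$)
$\frac{c}{g} = \frac{\left(- \frac{1}{3}\right) i \sqrt{1506}}{90367} = - \frac{i \sqrt{1506}}{3} \cdot \frac{1}{90367} = - \frac{i \sqrt{1506}}{271101}$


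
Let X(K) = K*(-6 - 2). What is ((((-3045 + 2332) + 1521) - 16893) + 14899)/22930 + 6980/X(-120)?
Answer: 3972821/550320 ≈ 7.2191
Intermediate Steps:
X(K) = -8*K (X(K) = K*(-8) = -8*K)
((((-3045 + 2332) + 1521) - 16893) + 14899)/22930 + 6980/X(-120) = ((((-3045 + 2332) + 1521) - 16893) + 14899)/22930 + 6980/((-8*(-120))) = (((-713 + 1521) - 16893) + 14899)*(1/22930) + 6980/960 = ((808 - 16893) + 14899)*(1/22930) + 6980*(1/960) = (-16085 + 14899)*(1/22930) + 349/48 = -1186*1/22930 + 349/48 = -593/11465 + 349/48 = 3972821/550320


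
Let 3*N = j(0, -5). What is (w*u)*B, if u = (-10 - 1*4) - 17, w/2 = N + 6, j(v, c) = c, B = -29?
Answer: 23374/3 ≈ 7791.3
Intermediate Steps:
N = -5/3 (N = (1/3)*(-5) = -5/3 ≈ -1.6667)
w = 26/3 (w = 2*(-5/3 + 6) = 2*(13/3) = 26/3 ≈ 8.6667)
u = -31 (u = (-10 - 4) - 17 = -14 - 17 = -31)
(w*u)*B = ((26/3)*(-31))*(-29) = -806/3*(-29) = 23374/3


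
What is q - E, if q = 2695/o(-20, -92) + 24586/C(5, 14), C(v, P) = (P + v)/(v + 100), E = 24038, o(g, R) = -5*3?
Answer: 334957/3 ≈ 1.1165e+5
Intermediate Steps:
o(g, R) = -15
C(v, P) = (P + v)/(100 + v)
q = 407071/3 (q = 2695/(-15) + 24586/(((14 + 5)/(100 + 5))) = 2695*(-1/15) + 24586/((19/105)) = -539/3 + 24586/(((1/105)*19)) = -539/3 + 24586/(19/105) = -539/3 + 24586*(105/19) = -539/3 + 135870 = 407071/3 ≈ 1.3569e+5)
q - E = 407071/3 - 1*24038 = 407071/3 - 24038 = 334957/3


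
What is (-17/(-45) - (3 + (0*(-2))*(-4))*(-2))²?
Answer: 82369/2025 ≈ 40.676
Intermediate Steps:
(-17/(-45) - (3 + (0*(-2))*(-4))*(-2))² = (-17*(-1/45) - (3 + 0*(-4))*(-2))² = (17/45 - (3 + 0)*(-2))² = (17/45 - 3*(-2))² = (17/45 - 1*(-6))² = (17/45 + 6)² = (287/45)² = 82369/2025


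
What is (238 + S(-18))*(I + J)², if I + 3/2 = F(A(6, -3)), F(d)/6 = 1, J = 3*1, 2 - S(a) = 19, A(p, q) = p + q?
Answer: 49725/4 ≈ 12431.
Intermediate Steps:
S(a) = -17 (S(a) = 2 - 1*19 = 2 - 19 = -17)
J = 3
F(d) = 6 (F(d) = 6*1 = 6)
I = 9/2 (I = -3/2 + 6 = 9/2 ≈ 4.5000)
(238 + S(-18))*(I + J)² = (238 - 17)*(9/2 + 3)² = 221*(15/2)² = 221*(225/4) = 49725/4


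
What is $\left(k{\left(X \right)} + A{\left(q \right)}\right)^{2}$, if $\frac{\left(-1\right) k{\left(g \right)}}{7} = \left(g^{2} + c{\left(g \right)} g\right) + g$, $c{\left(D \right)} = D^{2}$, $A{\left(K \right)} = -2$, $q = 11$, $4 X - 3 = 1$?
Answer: $529$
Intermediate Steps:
$X = 1$ ($X = \frac{3}{4} + \frac{1}{4} \cdot 1 = \frac{3}{4} + \frac{1}{4} = 1$)
$k{\left(g \right)} = - 7 g - 7 g^{2} - 7 g^{3}$ ($k{\left(g \right)} = - 7 \left(\left(g^{2} + g^{2} g\right) + g\right) = - 7 \left(\left(g^{2} + g^{3}\right) + g\right) = - 7 \left(g + g^{2} + g^{3}\right) = - 7 g - 7 g^{2} - 7 g^{3}$)
$\left(k{\left(X \right)} + A{\left(q \right)}\right)^{2} = \left(\left(-7\right) 1 \left(1 + 1 + 1^{2}\right) - 2\right)^{2} = \left(\left(-7\right) 1 \left(1 + 1 + 1\right) - 2\right)^{2} = \left(\left(-7\right) 1 \cdot 3 - 2\right)^{2} = \left(-21 - 2\right)^{2} = \left(-23\right)^{2} = 529$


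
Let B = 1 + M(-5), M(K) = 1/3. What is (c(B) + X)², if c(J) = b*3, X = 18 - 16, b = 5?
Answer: 289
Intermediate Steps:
M(K) = ⅓
X = 2
B = 4/3 (B = 1 + ⅓ = 4/3 ≈ 1.3333)
c(J) = 15 (c(J) = 5*3 = 15)
(c(B) + X)² = (15 + 2)² = 17² = 289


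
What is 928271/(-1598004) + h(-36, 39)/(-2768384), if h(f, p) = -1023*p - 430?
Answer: -626341969189/1105972176384 ≈ -0.56633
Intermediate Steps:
h(f, p) = -430 - 1023*p
928271/(-1598004) + h(-36, 39)/(-2768384) = 928271/(-1598004) + (-430 - 1023*39)/(-2768384) = 928271*(-1/1598004) + (-430 - 39897)*(-1/2768384) = -928271/1598004 - 40327*(-1/2768384) = -928271/1598004 + 40327/2768384 = -626341969189/1105972176384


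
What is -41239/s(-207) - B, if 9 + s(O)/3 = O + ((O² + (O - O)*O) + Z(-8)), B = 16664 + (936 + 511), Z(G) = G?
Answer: -210544124/11625 ≈ -18111.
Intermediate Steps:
B = 18111 (B = 16664 + 1447 = 18111)
s(O) = -51 + 3*O + 3*O² (s(O) = -27 + 3*(O + ((O² + (O - O)*O) - 8)) = -27 + 3*(O + ((O² + 0*O) - 8)) = -27 + 3*(O + ((O² + 0) - 8)) = -27 + 3*(O + (O² - 8)) = -27 + 3*(O + (-8 + O²)) = -27 + 3*(-8 + O + O²) = -27 + (-24 + 3*O + 3*O²) = -51 + 3*O + 3*O²)
-41239/s(-207) - B = -41239/(-51 + 3*(-207) + 3*(-207)²) - 1*18111 = -41239/(-51 - 621 + 3*42849) - 18111 = -41239/(-51 - 621 + 128547) - 18111 = -41239/127875 - 18111 = -41239*1/127875 - 18111 = -3749/11625 - 18111 = -210544124/11625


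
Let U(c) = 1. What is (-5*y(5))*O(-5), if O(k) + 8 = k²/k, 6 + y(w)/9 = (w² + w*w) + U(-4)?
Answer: 26325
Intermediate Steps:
y(w) = -45 + 18*w² (y(w) = -54 + 9*((w² + w*w) + 1) = -54 + 9*((w² + w²) + 1) = -54 + 9*(2*w² + 1) = -54 + 9*(1 + 2*w²) = -54 + (9 + 18*w²) = -45 + 18*w²)
O(k) = -8 + k (O(k) = -8 + k²/k = -8 + k)
(-5*y(5))*O(-5) = (-5*(-45 + 18*5²))*(-8 - 5) = -5*(-45 + 18*25)*(-13) = -5*(-45 + 450)*(-13) = -5*405*(-13) = -2025*(-13) = 26325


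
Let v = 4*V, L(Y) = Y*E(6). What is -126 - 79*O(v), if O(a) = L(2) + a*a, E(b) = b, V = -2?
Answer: -6130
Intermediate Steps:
L(Y) = 6*Y (L(Y) = Y*6 = 6*Y)
v = -8 (v = 4*(-2) = -8)
O(a) = 12 + a² (O(a) = 6*2 + a*a = 12 + a²)
-126 - 79*O(v) = -126 - 79*(12 + (-8)²) = -126 - 79*(12 + 64) = -126 - 79*76 = -126 - 6004 = -6130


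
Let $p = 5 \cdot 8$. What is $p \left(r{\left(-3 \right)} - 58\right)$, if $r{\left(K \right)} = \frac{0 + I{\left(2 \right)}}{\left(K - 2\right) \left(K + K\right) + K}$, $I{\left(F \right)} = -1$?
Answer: $- \frac{62680}{27} \approx -2321.5$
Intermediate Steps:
$p = 40$
$r{\left(K \right)} = - \frac{1}{K + 2 K \left(-2 + K\right)}$ ($r{\left(K \right)} = \frac{0 - 1}{\left(K - 2\right) \left(K + K\right) + K} = - \frac{1}{\left(-2 + K\right) 2 K + K} = - \frac{1}{2 K \left(-2 + K\right) + K} = - \frac{1}{K + 2 K \left(-2 + K\right)}$)
$p \left(r{\left(-3 \right)} - 58\right) = 40 \left(- \frac{1}{\left(-3\right) \left(-3 + 2 \left(-3\right)\right)} - 58\right) = 40 \left(\left(-1\right) \left(- \frac{1}{3}\right) \frac{1}{-3 - 6} - 58\right) = 40 \left(\left(-1\right) \left(- \frac{1}{3}\right) \frac{1}{-9} - 58\right) = 40 \left(\left(-1\right) \left(- \frac{1}{3}\right) \left(- \frac{1}{9}\right) - 58\right) = 40 \left(- \frac{1}{27} - 58\right) = 40 \left(- \frac{1567}{27}\right) = - \frac{62680}{27}$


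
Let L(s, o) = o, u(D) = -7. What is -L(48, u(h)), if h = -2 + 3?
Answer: 7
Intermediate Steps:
h = 1
-L(48, u(h)) = -1*(-7) = 7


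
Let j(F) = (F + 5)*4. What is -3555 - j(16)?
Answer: -3639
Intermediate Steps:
j(F) = 20 + 4*F (j(F) = (5 + F)*4 = 20 + 4*F)
-3555 - j(16) = -3555 - (20 + 4*16) = -3555 - (20 + 64) = -3555 - 1*84 = -3555 - 84 = -3639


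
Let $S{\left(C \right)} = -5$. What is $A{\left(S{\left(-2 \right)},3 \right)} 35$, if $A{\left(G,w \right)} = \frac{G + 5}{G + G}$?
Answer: $0$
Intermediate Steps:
$A{\left(G,w \right)} = \frac{5 + G}{2 G}$
$A{\left(S{\left(-2 \right)},3 \right)} 35 = \frac{5 - 5}{2 \left(-5\right)} 35 = \frac{1}{2} \left(- \frac{1}{5}\right) 0 \cdot 35 = 0 \cdot 35 = 0$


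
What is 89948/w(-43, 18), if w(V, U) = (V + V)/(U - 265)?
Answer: 11108578/43 ≈ 2.5834e+5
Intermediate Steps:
w(V, U) = 2*V/(-265 + U) (w(V, U) = (2*V)/(-265 + U) = 2*V/(-265 + U))
89948/w(-43, 18) = 89948/((2*(-43)/(-265 + 18))) = 89948/((2*(-43)/(-247))) = 89948/((2*(-43)*(-1/247))) = 89948/(86/247) = 89948*(247/86) = 11108578/43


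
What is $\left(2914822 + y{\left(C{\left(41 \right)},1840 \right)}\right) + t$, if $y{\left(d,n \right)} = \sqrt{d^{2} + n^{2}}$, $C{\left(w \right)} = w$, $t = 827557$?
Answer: $3742379 + \sqrt{3387281} \approx 3.7442 \cdot 10^{6}$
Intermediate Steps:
$\left(2914822 + y{\left(C{\left(41 \right)},1840 \right)}\right) + t = \left(2914822 + \sqrt{41^{2} + 1840^{2}}\right) + 827557 = \left(2914822 + \sqrt{1681 + 3385600}\right) + 827557 = \left(2914822 + \sqrt{3387281}\right) + 827557 = 3742379 + \sqrt{3387281}$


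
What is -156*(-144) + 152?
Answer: 22616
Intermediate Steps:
-156*(-144) + 152 = 22464 + 152 = 22616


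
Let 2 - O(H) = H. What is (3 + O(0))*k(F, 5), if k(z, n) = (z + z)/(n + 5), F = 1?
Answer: 1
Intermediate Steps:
O(H) = 2 - H
k(z, n) = 2*z/(5 + n) (k(z, n) = (2*z)/(5 + n) = 2*z/(5 + n))
(3 + O(0))*k(F, 5) = (3 + (2 - 1*0))*(2*1/(5 + 5)) = (3 + (2 + 0))*(2*1/10) = (3 + 2)*(2*1*(1/10)) = 5*(1/5) = 1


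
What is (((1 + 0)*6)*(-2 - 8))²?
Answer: 3600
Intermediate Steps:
(((1 + 0)*6)*(-2 - 8))² = ((1*6)*(-10))² = (6*(-10))² = (-60)² = 3600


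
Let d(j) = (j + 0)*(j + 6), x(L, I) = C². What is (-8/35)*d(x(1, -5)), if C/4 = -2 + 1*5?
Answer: -34560/7 ≈ -4937.1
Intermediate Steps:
C = 12 (C = 4*(-2 + 1*5) = 4*(-2 + 5) = 4*3 = 12)
x(L, I) = 144 (x(L, I) = 12² = 144)
d(j) = j*(6 + j)
(-8/35)*d(x(1, -5)) = (-8/35)*(144*(6 + 144)) = (-8*1/35)*(144*150) = -8/35*21600 = -34560/7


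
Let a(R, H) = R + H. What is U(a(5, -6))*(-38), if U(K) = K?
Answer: 38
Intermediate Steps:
a(R, H) = H + R
U(a(5, -6))*(-38) = (-6 + 5)*(-38) = -1*(-38) = 38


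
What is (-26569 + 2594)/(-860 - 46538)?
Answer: 23975/47398 ≈ 0.50582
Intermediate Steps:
(-26569 + 2594)/(-860 - 46538) = -23975/(-47398) = -23975*(-1/47398) = 23975/47398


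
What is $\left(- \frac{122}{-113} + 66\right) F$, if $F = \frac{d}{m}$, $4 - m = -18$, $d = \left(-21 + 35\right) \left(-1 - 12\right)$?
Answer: $- \frac{689780}{1243} \approx -554.93$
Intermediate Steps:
$d = -182$ ($d = 14 \left(-13\right) = -182$)
$m = 22$ ($m = 4 - -18 = 4 + 18 = 22$)
$F = - \frac{91}{11}$ ($F = - \frac{182}{22} = \left(-182\right) \frac{1}{22} = - \frac{91}{11} \approx -8.2727$)
$\left(- \frac{122}{-113} + 66\right) F = \left(- \frac{122}{-113} + 66\right) \left(- \frac{91}{11}\right) = \left(\left(-122\right) \left(- \frac{1}{113}\right) + 66\right) \left(- \frac{91}{11}\right) = \left(\frac{122}{113} + 66\right) \left(- \frac{91}{11}\right) = \frac{7580}{113} \left(- \frac{91}{11}\right) = - \frac{689780}{1243}$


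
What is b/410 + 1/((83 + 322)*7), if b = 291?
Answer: 165079/232470 ≈ 0.71011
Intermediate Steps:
b/410 + 1/((83 + 322)*7) = 291/410 + 1/((83 + 322)*7) = 291*(1/410) + (1/7)/405 = 291/410 + (1/405)*(1/7) = 291/410 + 1/2835 = 165079/232470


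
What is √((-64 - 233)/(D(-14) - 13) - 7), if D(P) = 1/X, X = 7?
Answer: √1610/10 ≈ 4.0125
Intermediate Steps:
D(P) = ⅐ (D(P) = 1/7 = ⅐)
√((-64 - 233)/(D(-14) - 13) - 7) = √((-64 - 233)/(⅐ - 13) - 7) = √(-297/(-90/7) - 7) = √(-297*(-7/90) - 7) = √(231/10 - 7) = √(161/10) = √1610/10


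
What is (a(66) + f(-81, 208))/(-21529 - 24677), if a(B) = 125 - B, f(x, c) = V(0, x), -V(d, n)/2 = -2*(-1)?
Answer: -55/46206 ≈ -0.0011903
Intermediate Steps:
V(d, n) = -4 (V(d, n) = -(-4)*(-1) = -2*2 = -4)
f(x, c) = -4
(a(66) + f(-81, 208))/(-21529 - 24677) = ((125 - 1*66) - 4)/(-21529 - 24677) = ((125 - 66) - 4)/(-46206) = (59 - 4)*(-1/46206) = 55*(-1/46206) = -55/46206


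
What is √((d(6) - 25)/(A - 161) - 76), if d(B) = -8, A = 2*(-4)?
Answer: I*√12811/13 ≈ 8.7066*I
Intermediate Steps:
A = -8
√((d(6) - 25)/(A - 161) - 76) = √((-8 - 25)/(-8 - 161) - 76) = √(-33/(-169) - 76) = √(-33*(-1/169) - 76) = √(33/169 - 76) = √(-12811/169) = I*√12811/13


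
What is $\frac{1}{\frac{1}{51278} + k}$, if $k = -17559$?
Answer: $- \frac{51278}{900390401} \approx -5.6951 \cdot 10^{-5}$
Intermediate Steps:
$\frac{1}{\frac{1}{51278} + k} = \frac{1}{\frac{1}{51278} - 17559} = \frac{1}{- \frac{900390401}{51278}} = - \frac{51278}{900390401}$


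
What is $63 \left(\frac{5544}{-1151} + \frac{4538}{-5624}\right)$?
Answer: $- \frac{1146684861}{3236612} \approx -354.29$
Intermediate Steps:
$63 \left(\frac{5544}{-1151} + \frac{4538}{-5624}\right) = 63 \left(5544 \left(- \frac{1}{1151}\right) + 4538 \left(- \frac{1}{5624}\right)\right) = 63 \left(- \frac{5544}{1151} - \frac{2269}{2812}\right) = 63 \left(- \frac{18201347}{3236612}\right) = - \frac{1146684861}{3236612}$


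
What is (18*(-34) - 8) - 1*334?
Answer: -954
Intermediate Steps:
(18*(-34) - 8) - 1*334 = (-612 - 8) - 334 = -620 - 334 = -954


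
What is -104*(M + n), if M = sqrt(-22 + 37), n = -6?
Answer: 624 - 104*sqrt(15) ≈ 221.21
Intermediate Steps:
M = sqrt(15) ≈ 3.8730
-104*(M + n) = -104*(sqrt(15) - 6) = -104*(-6 + sqrt(15)) = 624 - 104*sqrt(15)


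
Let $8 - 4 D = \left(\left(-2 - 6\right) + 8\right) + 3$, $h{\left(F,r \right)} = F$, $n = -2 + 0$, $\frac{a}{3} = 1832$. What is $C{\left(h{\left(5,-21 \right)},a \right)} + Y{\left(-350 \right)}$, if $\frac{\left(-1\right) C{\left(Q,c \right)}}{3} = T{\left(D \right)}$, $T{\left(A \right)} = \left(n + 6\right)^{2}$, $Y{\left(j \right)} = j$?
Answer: $-398$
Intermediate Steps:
$a = 5496$ ($a = 3 \cdot 1832 = 5496$)
$n = -2$
$D = \frac{5}{4}$ ($D = 2 - \frac{\left(\left(-2 - 6\right) + 8\right) + 3}{4} = 2 - \frac{\left(-8 + 8\right) + 3}{4} = 2 - \frac{0 + 3}{4} = 2 - \frac{3}{4} = \frac{5}{4} \approx 1.25$)
$T{\left(A \right)} = 16$ ($T{\left(A \right)} = \left(-2 + 6\right)^{2} = 4^{2} = 16$)
$C{\left(Q,c \right)} = -48$ ($C{\left(Q,c \right)} = \left(-3\right) 16 = -48$)
$C{\left(h{\left(5,-21 \right)},a \right)} + Y{\left(-350 \right)} = -48 - 350 = -398$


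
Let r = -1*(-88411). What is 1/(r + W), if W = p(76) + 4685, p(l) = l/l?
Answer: 1/93097 ≈ 1.0741e-5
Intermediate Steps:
r = 88411
p(l) = 1
W = 4686 (W = 1 + 4685 = 4686)
1/(r + W) = 1/(88411 + 4686) = 1/93097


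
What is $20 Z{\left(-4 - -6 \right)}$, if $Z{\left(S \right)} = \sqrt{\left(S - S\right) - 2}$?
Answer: $20 i \sqrt{2} \approx 28.284 i$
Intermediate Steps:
$Z{\left(S \right)} = i \sqrt{2}$ ($Z{\left(S \right)} = \sqrt{0 - 2} = \sqrt{-2} = i \sqrt{2}$)
$20 Z{\left(-4 - -6 \right)} = 20 i \sqrt{2}$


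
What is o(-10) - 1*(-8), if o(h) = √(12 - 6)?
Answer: 8 + √6 ≈ 10.449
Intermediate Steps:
o(h) = √6
o(-10) - 1*(-8) = √6 - 1*(-8) = √6 + 8 = 8 + √6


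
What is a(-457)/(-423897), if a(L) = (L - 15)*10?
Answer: 4720/423897 ≈ 0.011135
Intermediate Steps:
a(L) = -150 + 10*L (a(L) = (-15 + L)*10 = -150 + 10*L)
a(-457)/(-423897) = (-150 + 10*(-457))/(-423897) = (-150 - 4570)*(-1/423897) = -4720*(-1/423897) = 4720/423897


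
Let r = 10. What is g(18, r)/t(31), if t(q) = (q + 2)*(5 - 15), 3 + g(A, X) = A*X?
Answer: -59/110 ≈ -0.53636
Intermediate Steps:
g(A, X) = -3 + A*X
t(q) = -20 - 10*q (t(q) = (2 + q)*(-10) = -20 - 10*q)
g(18, r)/t(31) = (-3 + 18*10)/(-20 - 10*31) = (-3 + 180)/(-20 - 310) = 177/(-330) = 177*(-1/330) = -59/110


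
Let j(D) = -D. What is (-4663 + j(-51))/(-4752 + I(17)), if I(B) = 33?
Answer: 4612/4719 ≈ 0.97733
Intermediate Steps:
(-4663 + j(-51))/(-4752 + I(17)) = (-4663 - 1*(-51))/(-4752 + 33) = (-4663 + 51)/(-4719) = -4612*(-1/4719) = 4612/4719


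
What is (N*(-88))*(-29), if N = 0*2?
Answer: 0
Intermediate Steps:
N = 0
(N*(-88))*(-29) = (0*(-88))*(-29) = 0*(-29) = 0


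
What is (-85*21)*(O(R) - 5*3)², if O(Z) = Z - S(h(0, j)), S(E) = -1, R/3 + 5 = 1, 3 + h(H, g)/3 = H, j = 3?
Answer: -1206660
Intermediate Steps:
h(H, g) = -9 + 3*H
R = -12 (R = -15 + 3*1 = -15 + 3 = -12)
O(Z) = 1 + Z (O(Z) = Z - 1*(-1) = Z + 1 = 1 + Z)
(-85*21)*(O(R) - 5*3)² = (-85*21)*((1 - 12) - 5*3)² = -1785*(-11 - 15)² = -1785*(-26)² = -1785*676 = -1206660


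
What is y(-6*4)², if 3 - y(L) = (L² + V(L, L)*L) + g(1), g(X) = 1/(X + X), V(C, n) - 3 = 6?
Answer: 511225/4 ≈ 1.2781e+5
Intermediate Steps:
V(C, n) = 9 (V(C, n) = 3 + 6 = 9)
g(X) = 1/(2*X)
y(L) = 5/2 - L² - 9*L (y(L) = 3 - ((L² + 9*L) + (½)/1) = 3 - ((L² + 9*L) + (½)*1) = 3 - ((L² + 9*L) + ½) = 3 - (½ + L² + 9*L) = 3 + (-½ - L² - 9*L) = 5/2 - L² - 9*L)
y(-6*4)² = (5/2 - (-6*4)² - (-54)*4)² = (5/2 - 1*(-24)² - 9*(-24))² = (5/2 - 1*576 + 216)² = (5/2 - 576 + 216)² = (-715/2)² = 511225/4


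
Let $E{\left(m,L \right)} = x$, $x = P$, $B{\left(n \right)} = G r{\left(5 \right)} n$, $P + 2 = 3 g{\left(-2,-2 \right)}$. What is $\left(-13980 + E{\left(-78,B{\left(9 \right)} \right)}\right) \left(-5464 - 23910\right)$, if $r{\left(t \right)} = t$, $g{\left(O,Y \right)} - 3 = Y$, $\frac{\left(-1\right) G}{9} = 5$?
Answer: $410619146$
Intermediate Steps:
$G = -45$ ($G = \left(-9\right) 5 = -45$)
$g{\left(O,Y \right)} = 3 + Y$
$P = 1$ ($P = -2 + 3 \left(3 - 2\right) = -2 + 3 \cdot 1 = -2 + 3 = 1$)
$B{\left(n \right)} = - 225 n$ ($B{\left(n \right)} = \left(-45\right) 5 n = - 225 n$)
$x = 1$
$E{\left(m,L \right)} = 1$
$\left(-13980 + E{\left(-78,B{\left(9 \right)} \right)}\right) \left(-5464 - 23910\right) = \left(-13980 + 1\right) \left(-5464 - 23910\right) = \left(-13979\right) \left(-29374\right) = 410619146$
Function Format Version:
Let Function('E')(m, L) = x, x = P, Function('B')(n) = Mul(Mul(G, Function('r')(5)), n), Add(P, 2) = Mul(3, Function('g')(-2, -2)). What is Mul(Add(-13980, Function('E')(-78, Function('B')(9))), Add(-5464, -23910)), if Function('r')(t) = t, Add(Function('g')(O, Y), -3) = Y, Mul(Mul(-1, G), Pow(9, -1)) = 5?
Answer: 410619146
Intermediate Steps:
G = -45 (G = Mul(-9, 5) = -45)
Function('g')(O, Y) = Add(3, Y)
P = 1 (P = Add(-2, Mul(3, Add(3, -2))) = Add(-2, Mul(3, 1)) = Add(-2, 3) = 1)
Function('B')(n) = Mul(-225, n) (Function('B')(n) = Mul(Mul(-45, 5), n) = Mul(-225, n))
x = 1
Function('E')(m, L) = 1
Mul(Add(-13980, Function('E')(-78, Function('B')(9))), Add(-5464, -23910)) = Mul(Add(-13980, 1), Add(-5464, -23910)) = Mul(-13979, -29374) = 410619146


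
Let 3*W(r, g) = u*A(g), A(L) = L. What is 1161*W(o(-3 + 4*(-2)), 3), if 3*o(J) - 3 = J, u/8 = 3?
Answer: 27864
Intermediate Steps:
u = 24 (u = 8*3 = 24)
o(J) = 1 + J/3
W(r, g) = 8*g (W(r, g) = (24*g)/3 = 8*g)
1161*W(o(-3 + 4*(-2)), 3) = 1161*(8*3) = 1161*24 = 27864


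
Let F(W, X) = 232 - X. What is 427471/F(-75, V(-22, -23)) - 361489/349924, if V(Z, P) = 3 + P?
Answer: 9343204186/5511303 ≈ 1695.3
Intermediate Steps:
427471/F(-75, V(-22, -23)) - 361489/349924 = 427471/(232 - (3 - 23)) - 361489/349924 = 427471/(232 - 1*(-20)) - 361489*1/349924 = 427471/(232 + 20) - 361489/349924 = 427471/252 - 361489/349924 = 9343204186/5511303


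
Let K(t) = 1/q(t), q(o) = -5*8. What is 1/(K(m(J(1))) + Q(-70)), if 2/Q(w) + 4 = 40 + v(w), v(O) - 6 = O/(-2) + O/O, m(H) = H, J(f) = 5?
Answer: 1560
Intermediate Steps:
q(o) = -40
K(t) = -1/40 (K(t) = 1/(-40) = -1/40)
v(O) = 7 - O/2 (v(O) = 6 + (O/(-2) + O/O) = 6 + (O*(-1/2) + 1) = 6 + (-O/2 + 1) = 6 + (1 - O/2) = 7 - O/2)
Q(w) = 2/(43 - w/2) (Q(w) = 2/(-4 + (40 + (7 - w/2))) = 2/(-4 + (47 - w/2)) = 2/(43 - w/2))
1/(K(m(J(1))) + Q(-70)) = 1/(-1/40 - 4/(-86 - 70)) = 1/(-1/40 - 4/(-156)) = 1/(-1/40 - 4*(-1/156)) = 1/(-1/40 + 1/39) = 1/(1/1560) = 1560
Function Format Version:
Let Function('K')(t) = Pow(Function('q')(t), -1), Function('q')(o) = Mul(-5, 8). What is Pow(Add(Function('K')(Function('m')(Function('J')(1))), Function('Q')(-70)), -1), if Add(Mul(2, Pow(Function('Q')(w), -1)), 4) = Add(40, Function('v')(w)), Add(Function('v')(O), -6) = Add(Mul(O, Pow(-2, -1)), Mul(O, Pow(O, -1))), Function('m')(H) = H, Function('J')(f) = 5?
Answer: 1560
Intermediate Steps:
Function('q')(o) = -40
Function('K')(t) = Rational(-1, 40) (Function('K')(t) = Pow(-40, -1) = Rational(-1, 40))
Function('v')(O) = Add(7, Mul(Rational(-1, 2), O)) (Function('v')(O) = Add(6, Add(Mul(O, Pow(-2, -1)), Mul(O, Pow(O, -1)))) = Add(6, Add(Mul(O, Rational(-1, 2)), 1)) = Add(6, Add(Mul(Rational(-1, 2), O), 1)) = Add(6, Add(1, Mul(Rational(-1, 2), O))) = Add(7, Mul(Rational(-1, 2), O)))
Function('Q')(w) = Mul(2, Pow(Add(43, Mul(Rational(-1, 2), w)), -1)) (Function('Q')(w) = Mul(2, Pow(Add(-4, Add(40, Add(7, Mul(Rational(-1, 2), w)))), -1)) = Mul(2, Pow(Add(-4, Add(47, Mul(Rational(-1, 2), w))), -1)) = Mul(2, Pow(Add(43, Mul(Rational(-1, 2), w)), -1)))
Pow(Add(Function('K')(Function('m')(Function('J')(1))), Function('Q')(-70)), -1) = Pow(Add(Rational(-1, 40), Mul(-4, Pow(Add(-86, -70), -1))), -1) = Pow(Add(Rational(-1, 40), Mul(-4, Pow(-156, -1))), -1) = Pow(Add(Rational(-1, 40), Mul(-4, Rational(-1, 156))), -1) = Pow(Add(Rational(-1, 40), Rational(1, 39)), -1) = Pow(Rational(1, 1560), -1) = 1560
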